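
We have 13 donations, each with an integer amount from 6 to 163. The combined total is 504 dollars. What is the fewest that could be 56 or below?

If only k of them are at most 56, the other 13 − k are at least 57, so the total is at least (13 − k)·57 + k·6.
This is ≤ 504, so (13 − k)·57 + 6k ≤ 504, which gives k ≥ 5.
Exactly 5 works: 5 values at 6 and 8 at 57 total 486; raise one of the low values by 18 (still ≤ 56) to hit 504.

5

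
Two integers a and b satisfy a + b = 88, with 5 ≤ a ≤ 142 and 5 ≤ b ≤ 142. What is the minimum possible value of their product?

Since a + b is fixed, pushing one of them to its bound minimizes the product.
The extreme feasible split is a = 5, b = 83, giving ab = 415.

415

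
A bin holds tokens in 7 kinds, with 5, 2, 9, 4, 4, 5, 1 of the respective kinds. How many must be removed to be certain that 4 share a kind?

In the worst case you take as many as possible of each kind without reaching 4: 3 + 2 + 3 + 3 + 3 + 3 + 1 = 18.
The next one must give 4 of some kind, so 18 + 1 = 19.

19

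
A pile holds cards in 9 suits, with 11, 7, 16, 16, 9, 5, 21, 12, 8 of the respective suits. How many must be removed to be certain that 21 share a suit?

105

In the worst case you take as many as possible of each suit without reaching 21: 11 + 7 + 16 + 16 + 9 + 5 + 20 + 12 + 8 = 104.
The next one must give 21 of some suit, so 104 + 1 = 105.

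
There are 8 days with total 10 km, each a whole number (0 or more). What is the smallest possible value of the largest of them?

2

The average is 10/8 > 1, so not all 8 can be 1 or less; the largest is ≥ 2.
Taking 6 copies of 1 and 2 copies of 2 gives exactly 10, so 2 is attained.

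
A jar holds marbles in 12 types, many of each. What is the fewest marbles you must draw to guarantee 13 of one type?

145

In the worst case you draw 12 of each of the 12 types: 12 × 12 = 144.
One more forces 13 of some type, so 144 + 1 = 145.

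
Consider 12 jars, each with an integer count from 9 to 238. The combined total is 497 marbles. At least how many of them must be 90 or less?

Let j be the number exceeding 90. Then the total is ≥ 91·j + 9·(12 − j) = 108 + 82j.
So 82j ≤ 389 and j ≤ 4; hence at least 12 − 4 = 8 are ≤ 90.
Exactly 8 works: 8 values at 9 and 4 at 91 total 436; raise one of the low values by 61 (still ≤ 90) to hit 497.

8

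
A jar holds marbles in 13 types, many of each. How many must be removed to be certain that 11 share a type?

131

In the worst case you draw 10 of each of the 13 types: 13 × 10 = 130.
One more forces 11 of some type, so 130 + 1 = 131.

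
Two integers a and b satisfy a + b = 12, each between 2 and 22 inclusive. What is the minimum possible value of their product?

20

Since a + b is fixed, pushing one of them to its bound minimizes the product.
The extreme feasible split is a = 2, b = 10, giving ab = 20.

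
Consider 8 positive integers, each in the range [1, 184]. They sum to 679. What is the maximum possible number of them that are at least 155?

With k values at 155 or above and the rest at least 1, the sum is at least 8 + 154k.
Since the sum is 679, we need 154k ≤ 671, i.e. k ≤ 4.
k = 4 is achieved by 4 values at 155 and 4 at 1, total 624; add 55 to one value (staying below 155) to reach 679.

4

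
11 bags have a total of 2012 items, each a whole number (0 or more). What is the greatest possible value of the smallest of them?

The average is 2012/11 < 183, so some value is ≤ 182.
Achievable: 1 of them at 182 and 10 at 183 total 2012.

182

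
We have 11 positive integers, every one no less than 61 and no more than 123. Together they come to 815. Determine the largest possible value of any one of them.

Maximizing one value means minimizing the remaining 10.
The other 10 contribute at least 10 × 61 = 610, leaving at most 815 − 610 = 205.
But each integer is capped at 123, so the maximum is 123.
Achievable: one at 123 and the other 10 totalling 692, which fits since 10 × 61 ≤ 692 ≤ 10 × 123.

123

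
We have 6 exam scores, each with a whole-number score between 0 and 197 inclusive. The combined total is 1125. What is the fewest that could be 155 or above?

5

Each value short of 155 is at most 154, costing at least 197 − 154 = 43 against the maximum total of 1182.
We can afford to lose at most 1182 − 1125 = 57, so at most ⌊57/43⌋ = 1 fall short, and at least 5 are ≥ 155.
Exactly 5 works: 5 values at 197 and 1 at 154 total 1139; lower one of the high values by 14 (still ≥ 155) to hit 1125.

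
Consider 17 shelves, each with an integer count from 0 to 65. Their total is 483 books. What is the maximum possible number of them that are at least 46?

If k of the values are ≥ 46, the total is ≥ 46k + 0(17 − k).
Setting 46k + 0(17 − k) ≤ 483 gives 46k ≤ 483, so k ≤ 10.
k = 10 is achieved by 10 values at 46 and 7 at 0, total 460; add 23 to one value (staying below 46) to reach 483.

10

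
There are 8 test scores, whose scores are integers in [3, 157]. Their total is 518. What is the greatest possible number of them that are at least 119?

With k values at 119 or above and the rest at least 3, the sum is at least 24 + 116k.
Since the sum is 518, we need 116k ≤ 494, i.e. k ≤ 4.
k = 4 is achieved by 4 values at 119 and 4 at 3, total 488; add 30 to one value (staying below 119) to reach 518.

4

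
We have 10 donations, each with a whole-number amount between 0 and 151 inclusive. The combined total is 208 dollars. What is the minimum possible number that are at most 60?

Each value above 60 is at least 61, contributing at least 61 − 0 = 61 above the floor 0.
The sum exceeds the floor total 0 by 208, so at most ⌊208/61⌋ = 3 exceed 60, and at least 7 are ≤ 60.
Exactly 7 works: 7 values at 0 and 3 at 61 total 183; raise one of the low values by 25 (still ≤ 60) to hit 208.

7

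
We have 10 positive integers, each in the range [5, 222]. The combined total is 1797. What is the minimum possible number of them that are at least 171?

2

Suppose at most 10 − j of them reach 171; then j values are ≤ 170 and the rest ≤ 222.
The total is then ≤ 170·j + 222·(10 − j) = 2220 − 52j. For this to be ≥ 1797 we need j ≤ 8, so at least 10 − 8 = 2 must reach 171.
Exactly 2 works: 2 values at 222 and 8 at 170 total 1804; lower one of the high values by 7 (still ≥ 171) to hit 1797.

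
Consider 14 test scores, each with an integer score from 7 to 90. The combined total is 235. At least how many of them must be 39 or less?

10

Each value above 39 is at least 40, contributing at least 40 − 7 = 33 above the floor 7.
The sum exceeds the floor total 98 by 137, so at most ⌊137/33⌋ = 4 exceed 39, and at least 10 are ≤ 39.
Exactly 10 works: 10 values at 7 and 4 at 40 total 230; raise one of the low values by 5 (still ≤ 39) to hit 235.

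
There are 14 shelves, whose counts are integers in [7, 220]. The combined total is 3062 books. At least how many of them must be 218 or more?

Suppose at most 14 − j of them reach 218; then j values are ≤ 217 and the rest ≤ 220.
The total is then ≤ 217·j + 220·(14 − j) = 3080 − 3j. For this to be ≥ 3062 we need j ≤ 6, so at least 14 − 6 = 8 must reach 218.
Exactly 8 works: 8 values at 220 and 6 at 217 total 3062.

8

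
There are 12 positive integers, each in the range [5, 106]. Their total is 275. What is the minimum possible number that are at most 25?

2

Each value above 25 is at least 26, contributing at least 26 − 5 = 21 above the floor 5.
The sum exceeds the floor total 60 by 215, so at most ⌊215/21⌋ = 10 exceed 25, and at least 2 are ≤ 25.
Exactly 2 works: 2 values at 5 and 10 at 26 total 270; raise one of the low values by 5 (still ≤ 25) to hit 275.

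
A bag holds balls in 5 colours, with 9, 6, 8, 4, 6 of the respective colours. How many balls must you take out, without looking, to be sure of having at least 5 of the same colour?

In the worst case you take as many as possible of each colour without reaching 5: 4 + 4 + 4 + 4 + 4 = 20.
The next one must give 5 of some colour, so 20 + 1 = 21.

21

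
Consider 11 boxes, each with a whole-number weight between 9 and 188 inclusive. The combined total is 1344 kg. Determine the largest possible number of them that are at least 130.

10

Suppose k of them are at least 130. Those contribute at least 130 each and the other 11 − k at least 9 each.
So the total is at least 130k + 9(11 − k) = 99 + 121k. This must be ≤ 1344, giving k ≤ 10.
k = 10 is achieved by 10 values at 130 and 1 at 9, total 1309; add 35 to one value (staying below 130) to reach 1344.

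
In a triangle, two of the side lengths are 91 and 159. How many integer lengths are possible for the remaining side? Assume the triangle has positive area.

The triangle inequality gives |91 − 159| < c < 91 + 159, i.e. 68 < c < 250.
So c can be any integer from 69 to 249: 181 values.

181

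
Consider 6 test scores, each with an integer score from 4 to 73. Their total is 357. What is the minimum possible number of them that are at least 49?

3

Suppose at most 6 − j of them reach 49; then j values are ≤ 48 and the rest ≤ 73.
The total is then ≤ 48·j + 73·(6 − j) = 438 − 25j. For this to be ≥ 357 we need j ≤ 3, so at least 6 − 3 = 3 must reach 49.
Exactly 3 works: 3 values at 73 and 3 at 48 total 363; lower one of the high values by 6 (still ≥ 49) to hit 357.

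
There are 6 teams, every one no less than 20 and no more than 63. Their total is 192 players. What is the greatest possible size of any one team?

63

Maximizing one value means minimizing the remaining 5.
The other 5 contribute at least 5 × 20 = 100, leaving at most 192 − 100 = 92.
But each team is capped at 63, so the maximum is 63.
Achievable: one at 63 and the other 5 totalling 129, which fits since 5 × 20 ≤ 129 ≤ 5 × 63.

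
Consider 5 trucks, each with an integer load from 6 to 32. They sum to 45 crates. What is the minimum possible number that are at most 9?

Each value above 9 is at least 10, contributing at least 10 − 6 = 4 above the floor 6.
The sum exceeds the floor total 30 by 15, so at most ⌊15/4⌋ = 3 exceed 9, and at least 2 are ≤ 9.
Exactly 2 works: 2 values at 6 and 3 at 10 total 42; raise one of the low values by 3 (still ≤ 9) to hit 45.

2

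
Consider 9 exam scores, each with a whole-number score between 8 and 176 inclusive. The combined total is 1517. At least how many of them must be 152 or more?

7

Each value short of 152 is at most 151, costing at least 176 − 151 = 25 against the maximum total of 1584.
We can afford to lose at most 1584 − 1517 = 67, so at most ⌊67/25⌋ = 2 fall short, and at least 7 are ≥ 152.
Exactly 7 works: 7 values at 176 and 2 at 151 total 1534; lower one of the high values by 17 (still ≥ 152) to hit 1517.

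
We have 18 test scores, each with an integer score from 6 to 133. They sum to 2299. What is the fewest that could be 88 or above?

Suppose at most 18 − j of them reach 88; then j values are ≤ 87 and the rest ≤ 133.
The total is then ≤ 87·j + 133·(18 − j) = 2394 − 46j. For this to be ≥ 2299 we need j ≤ 2, so at least 18 − 2 = 16 must reach 88.
Exactly 16 works: 16 values at 133 and 2 at 87 total 2302; lower one of the high values by 3 (still ≥ 88) to hit 2299.

16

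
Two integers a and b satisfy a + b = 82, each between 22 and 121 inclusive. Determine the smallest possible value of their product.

ab = a(82 − a) is concave in a, so over [22, 60] it is minimized at an endpoint.
At the endpoint a = 22, b = 82 − 22 = 60, so ab = 22 × 60 = 1320.

1320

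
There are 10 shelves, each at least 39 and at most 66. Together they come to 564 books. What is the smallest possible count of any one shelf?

39

Minimizing one value means maximizing the remaining 9.
The other 9 can take up 9 × 66 = 594 ≥ 564 − 39, so one shelf can sit at its floor of 39.
Achievable: one at 39 and the other 9 totalling 525, which fits since 9 × 39 ≤ 525 ≤ 9 × 66.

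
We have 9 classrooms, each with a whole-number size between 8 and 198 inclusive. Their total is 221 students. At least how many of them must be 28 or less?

Let j be the number exceeding 28. Then the total is ≥ 29·j + 8·(9 − j) = 72 + 21j.
So 21j ≤ 149 and j ≤ 7; hence at least 9 − 7 = 2 are ≤ 28.
Exactly 2 works: 2 values at 8 and 7 at 29 total 219; raise one of the low values by 2 (still ≤ 28) to hit 221.

2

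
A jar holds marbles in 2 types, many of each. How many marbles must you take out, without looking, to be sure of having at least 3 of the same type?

In the worst case you draw 2 of each of the 2 types: 2 × 2 = 4.
One more forces 3 of some type, so 4 + 1 = 5.

5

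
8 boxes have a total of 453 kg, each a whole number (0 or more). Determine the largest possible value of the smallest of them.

If every one of the 8 were at least 57, the total would be at least 8 × 57 = 456 > 453.
Taking 3 copies of 56 and 5 copies of 57 gives exactly 453, so 56 is attained.

56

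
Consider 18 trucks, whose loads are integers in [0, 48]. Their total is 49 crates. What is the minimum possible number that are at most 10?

If only k of them are at most 10, the other 18 − k are at least 11, so the total is at least (18 − k)·11 + k·0.
This is ≤ 49, so (18 − k)·11 + 0k ≤ 49, which gives k ≥ 14.
Exactly 14 works: 14 values at 0 and 4 at 11 total 44; raise one of the low values by 5 (still ≤ 10) to hit 49.

14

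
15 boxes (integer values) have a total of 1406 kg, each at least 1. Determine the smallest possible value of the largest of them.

If every one of the 15 were at most 93, the total would be at most 15 × 93 = 1395 < 1406.
Taking 4 copies of 93 and 11 copies of 94 gives exactly 1406, so 94 is attained.

94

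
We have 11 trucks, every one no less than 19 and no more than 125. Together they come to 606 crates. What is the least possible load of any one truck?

Minimizing one value means maximizing the remaining 10.
The other 10 can take up 10 × 125 = 1250 ≥ 606 − 19, so one truck can sit at its floor of 19.
Achievable: one at 19 and the other 10 totalling 587, which fits since 10 × 19 ≤ 587 ≤ 10 × 125.

19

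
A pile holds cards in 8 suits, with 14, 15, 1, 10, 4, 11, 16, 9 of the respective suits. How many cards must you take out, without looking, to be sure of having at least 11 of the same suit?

In the worst case you take as many as possible of each suit without reaching 11: 10 + 10 + 1 + 10 + 4 + 10 + 10 + 9 = 64.
The next one must give 11 of some suit, so 64 + 1 = 65.

65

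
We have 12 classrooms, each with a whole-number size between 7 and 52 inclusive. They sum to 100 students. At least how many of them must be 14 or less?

Let j be the number exceeding 14. Then the total is ≥ 15·j + 7·(12 − j) = 84 + 8j.
So 8j ≤ 16 and j ≤ 2; hence at least 12 − 2 = 10 are ≤ 14.
Exactly 10 works: 10 values at 7 and 2 at 15 total 100.

10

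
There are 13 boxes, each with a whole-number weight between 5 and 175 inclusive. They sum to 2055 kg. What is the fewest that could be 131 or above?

Each value short of 131 is at most 130, costing at least 175 − 130 = 45 against the maximum total of 2275.
We can afford to lose at most 2275 − 2055 = 220, so at most ⌊220/45⌋ = 4 fall short, and at least 9 are ≥ 131.
Exactly 9 works: 9 values at 175 and 4 at 130 total 2095; lower one of the high values by 40 (still ≥ 131) to hit 2055.

9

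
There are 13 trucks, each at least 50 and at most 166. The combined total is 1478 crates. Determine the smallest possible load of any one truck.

To make one truck as small as possible, make the other 12 as large as possible.
The other 12 can take up 12 × 166 = 1992 ≥ 1478 − 50, so one truck can sit at its floor of 50.
Achievable: one at 50 and the other 12 totalling 1428, which fits since 12 × 50 ≤ 1428 ≤ 12 × 166.

50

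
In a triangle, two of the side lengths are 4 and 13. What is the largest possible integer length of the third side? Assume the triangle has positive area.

The third side must be less than 4 + 13 = 17.
The largest integer below 17 is 16.

16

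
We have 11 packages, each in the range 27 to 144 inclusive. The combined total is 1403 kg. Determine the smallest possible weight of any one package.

27

Minimizing one value means maximizing the remaining 10.
The other 10 can take up 10 × 144 = 1440 ≥ 1403 − 27, so one package can sit at its floor of 27.
Achievable: one at 27 and the other 10 totalling 1376, which fits since 10 × 27 ≤ 1376 ≤ 10 × 144.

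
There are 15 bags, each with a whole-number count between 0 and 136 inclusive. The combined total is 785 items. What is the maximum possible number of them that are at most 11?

Each value at 11 or below falls at least 136 − 11 = 125 short of the ceiling 136.
The ceiling total is 15 × 136 = 2040, and we need 785, so at most ⌊(2040 − 785)/125⌋ = 10 can be that low.
k = 10 is achieved by 10 values at 11 and 5 at 136, total 790; lower one of the 136's by 5 (still > 11) to reach 785.

10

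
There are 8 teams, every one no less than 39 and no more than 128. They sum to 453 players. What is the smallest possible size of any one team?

Minimizing one value means maximizing the remaining 7.
The other 7 can take up 7 × 128 = 896 ≥ 453 − 39, so one team can sit at its floor of 39.
Achievable: one at 39 and the other 7 totalling 414, which fits since 7 × 39 ≤ 414 ≤ 7 × 128.

39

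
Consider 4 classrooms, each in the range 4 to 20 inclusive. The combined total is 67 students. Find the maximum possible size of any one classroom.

To make one classroom as large as possible, make the other 3 as small as possible.
The other 3 contribute at least 3 × 4 = 12, leaving at most 67 − 12 = 55.
But each classroom is capped at 20, so the maximum is 20.
Achievable: one at 20 and the other 3 totalling 47, which fits since 3 × 4 ≤ 47 ≤ 3 × 20.

20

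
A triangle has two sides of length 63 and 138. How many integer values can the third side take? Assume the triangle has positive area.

The triangle inequality gives |63 − 138| < c < 63 + 138, i.e. 75 < c < 201.
So c can be any integer from 76 to 200: 125 values.

125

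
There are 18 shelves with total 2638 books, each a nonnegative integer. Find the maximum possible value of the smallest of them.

146

The average is 2638/18 < 147, so some value is ≤ 146.
Equality holds with 8 values of 146 and 10 values of 147.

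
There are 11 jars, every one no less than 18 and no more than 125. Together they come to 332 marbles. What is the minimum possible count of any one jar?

18

Minimizing one value means maximizing the remaining 10.
The other 10 can take up 10 × 125 = 1250 ≥ 332 − 18, so one jar can sit at its floor of 18.
Achievable: one at 18 and the other 10 totalling 314, which fits since 10 × 18 ≤ 314 ≤ 10 × 125.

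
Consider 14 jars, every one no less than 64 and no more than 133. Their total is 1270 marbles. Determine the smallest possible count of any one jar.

Minimizing one value means maximizing the remaining 13.
The other 13 can take up 13 × 133 = 1729 ≥ 1270 − 64, so one jar can sit at its floor of 64.
Achievable: one at 64 and the other 13 totalling 1206, which fits since 13 × 64 ≤ 1206 ≤ 13 × 133.

64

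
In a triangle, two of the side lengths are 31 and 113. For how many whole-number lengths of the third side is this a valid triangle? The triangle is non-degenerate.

The triangle inequality gives |31 − 113| < c < 31 + 113, i.e. 82 < c < 144.
So c can be any integer from 83 to 143: 61 values.

61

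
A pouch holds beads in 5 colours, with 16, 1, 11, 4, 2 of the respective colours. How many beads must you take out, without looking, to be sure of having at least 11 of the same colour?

In the worst case you take as many as possible of each colour without reaching 11: 10 + 1 + 10 + 4 + 2 = 27.
The next one must give 11 of some colour, so 27 + 1 = 28.

28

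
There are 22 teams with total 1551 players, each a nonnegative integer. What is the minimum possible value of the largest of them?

The average is 1551/22 > 70, so not all 22 can be 70 or less; the largest is ≥ 71.
Equality holds with 11 values of 71 and 11 values of 70.

71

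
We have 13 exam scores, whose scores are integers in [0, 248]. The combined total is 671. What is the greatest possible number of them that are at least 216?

With k values at 216 or above and the rest at least 0, the sum is at least 0 + 216k.
Since the sum is 671, we need 216k ≤ 671, i.e. k ≤ 3.
k = 3 is achieved by 3 values at 216 and 10 at 0, total 648; add 23 to one value (staying below 216) to reach 671.

3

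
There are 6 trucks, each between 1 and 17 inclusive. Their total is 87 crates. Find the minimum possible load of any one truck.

Minimizing one value means maximizing the remaining 5.
The other 5 contribute at most 5 × 17 = 85, leaving at least 87 − 85 = 2.
Since 2 ≥ 1, this is achievable: one at 2 and 5 at 17.

2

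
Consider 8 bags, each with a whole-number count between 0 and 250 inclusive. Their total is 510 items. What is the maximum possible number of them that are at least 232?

With k values at 232 or above and the rest at least 0, the sum is at least 0 + 232k.
Since the sum is 510, we need 232k ≤ 510, i.e. k ≤ 2.
k = 2 is achieved by 2 values at 232 and 6 at 0, total 464; add 46 to one value (staying below 232) to reach 510.

2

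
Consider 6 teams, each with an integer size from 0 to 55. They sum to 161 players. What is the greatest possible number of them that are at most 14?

Each value at 14 or below falls at least 55 − 14 = 41 short of the ceiling 55.
The ceiling total is 6 × 55 = 330, and we need 161, so at most ⌊(330 − 161)/41⌋ = 4 can be that low.
k = 4 is achieved by 4 values at 14 and 2 at 55, total 166; lower one of the 55's by 5 (still > 14) to reach 161.

4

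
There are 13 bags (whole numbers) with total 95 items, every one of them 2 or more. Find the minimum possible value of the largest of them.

If every one of the 13 were at most 7, the total would be at most 13 × 7 = 91 < 95.
Achievable: 4 of them at 8 and 9 at 7 total 95.

8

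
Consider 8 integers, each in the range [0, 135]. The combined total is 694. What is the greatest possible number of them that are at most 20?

Each value at 20 or below falls at least 135 − 20 = 115 short of the ceiling 135.
The ceiling total is 8 × 135 = 1080, and we need 694, so at most ⌊(1080 − 694)/115⌋ = 3 can be that low.
k = 3 is achieved by 3 values at 20 and 5 at 135, total 735; lower one of the 135's by 41 (still > 20) to reach 694.

3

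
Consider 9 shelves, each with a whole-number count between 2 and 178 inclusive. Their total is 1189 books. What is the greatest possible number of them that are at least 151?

7

If k of the values are ≥ 151, the total is ≥ 151k + 2(9 − k).
Setting 151k + 2(9 − k) ≤ 1189 gives 149k ≤ 1171, so k ≤ 7.
k = 7 is achieved by 7 values at 151 and 2 at 2, total 1061; add 128 to one value (staying below 151) to reach 1189.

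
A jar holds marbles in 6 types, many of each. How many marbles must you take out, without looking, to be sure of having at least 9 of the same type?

In the worst case you draw 8 of each of the 6 types: 6 × 8 = 48.
One more forces 9 of some type, so 48 + 1 = 49.

49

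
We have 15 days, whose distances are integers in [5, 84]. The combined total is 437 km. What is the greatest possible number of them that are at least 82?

4

If k of the values are ≥ 82, the total is ≥ 82k + 5(15 − k).
Setting 82k + 5(15 − k) ≤ 437 gives 77k ≤ 362, so k ≤ 4.
k = 4 is achieved by 4 values at 82 and 11 at 5, total 383; add 54 to one value (staying below 82) to reach 437.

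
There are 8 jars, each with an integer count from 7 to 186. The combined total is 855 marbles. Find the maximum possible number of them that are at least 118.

Suppose k of them are at least 118. Those contribute at least 118 each and the other 8 − k at least 7 each.
So the total is at least 118k + 7(8 − k) = 56 + 111k. This must be ≤ 855, giving k ≤ 7.
k = 7 is achieved by 7 values at 118 and 1 at 7, total 833; add 22 to one value (staying below 118) to reach 855.

7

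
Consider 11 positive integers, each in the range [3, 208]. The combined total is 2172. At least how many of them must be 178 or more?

8

Suppose at most 11 − j of them reach 178; then j values are ≤ 177 and the rest ≤ 208.
The total is then ≤ 177·j + 208·(11 − j) = 2288 − 31j. For this to be ≥ 2172 we need j ≤ 3, so at least 11 − 3 = 8 must reach 178.
Exactly 8 works: 8 values at 208 and 3 at 177 total 2195; lower one of the high values by 23 (still ≥ 178) to hit 2172.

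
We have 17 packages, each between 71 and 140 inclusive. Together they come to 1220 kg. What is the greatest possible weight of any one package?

84

To make one package as large as possible, make the other 16 as small as possible.
The other 16 contribute at least 16 × 71 = 1136, leaving at most 1220 − 1136 = 84.
Since 84 ≤ 140, this is achievable: one at 84 and 16 at 71.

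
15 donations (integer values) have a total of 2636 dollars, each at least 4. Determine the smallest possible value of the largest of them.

If every one of the 15 were at most 175, the total would be at most 15 × 175 = 2625 < 2636.
Achievable: 11 of them at 176 and 4 at 175 total 2636.

176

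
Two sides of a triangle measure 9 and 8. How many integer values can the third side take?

15

The triangle inequality gives |9 − 8| < c < 9 + 8, i.e. 1 < c < 17.
So c can be any integer from 2 to 16: 15 values.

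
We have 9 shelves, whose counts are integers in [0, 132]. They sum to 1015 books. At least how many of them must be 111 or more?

Each value short of 111 is at most 110, costing at least 132 − 110 = 22 against the maximum total of 1188.
We can afford to lose at most 1188 − 1015 = 173, so at most ⌊173/22⌋ = 7 fall short, and at least 2 are ≥ 111.
Exactly 2 works: 2 values at 132 and 7 at 110 total 1034; lower one of the high values by 19 (still ≥ 111) to hit 1015.

2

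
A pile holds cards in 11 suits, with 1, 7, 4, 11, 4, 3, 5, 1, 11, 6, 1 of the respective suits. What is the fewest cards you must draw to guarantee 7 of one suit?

44

In the worst case you take as many as possible of each suit without reaching 7: 1 + 6 + 4 + 6 + 4 + 3 + 5 + 1 + 6 + 6 + 1 = 43.
The next one must give 7 of some suit, so 43 + 1 = 44.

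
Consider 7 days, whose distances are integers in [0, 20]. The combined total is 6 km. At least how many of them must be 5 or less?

Each value above 5 is at least 6, contributing at least 6 − 0 = 6 above the floor 0.
The sum exceeds the floor total 0 by 6, so at most ⌊6/6⌋ = 1 exceed 5, and at least 6 are ≤ 5.
Exactly 6 works: 6 values at 0 and 1 at 6 total 6.

6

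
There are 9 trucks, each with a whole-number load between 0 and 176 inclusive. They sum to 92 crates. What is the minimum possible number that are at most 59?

If only k of them are at most 59, the other 9 − k are at least 60, so the total is at least (9 − k)·60 + k·0.
This is ≤ 92, so (9 − k)·60 + 0k ≤ 92, which gives k ≥ 8.
Exactly 8 works: 8 values at 0 and 1 at 60 total 60; raise one of the low values by 32 (still ≤ 59) to hit 92.

8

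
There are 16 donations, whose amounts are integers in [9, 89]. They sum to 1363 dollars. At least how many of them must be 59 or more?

15

If only k of them are at least 59, the other 16 − k are at most 58, so the total is at most k·89 + (16 − k)·58.
This must reach 1363, so k·89 + (16 − k)·58 ≥ 1363, giving k ≥ 15.
Exactly 15 works: 15 values at 89 and 1 at 58 total 1393; lower one of the high values by 30 (still ≥ 59) to hit 1363.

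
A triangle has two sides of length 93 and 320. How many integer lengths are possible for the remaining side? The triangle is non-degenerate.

185

The triangle inequality gives |93 − 320| < c < 93 + 320, i.e. 227 < c < 413.
So c can be any integer from 228 to 412: 185 values.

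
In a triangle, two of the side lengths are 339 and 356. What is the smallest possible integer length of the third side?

The third side must exceed |339 − 356| = 17.
The smallest integer above 17 is 18.

18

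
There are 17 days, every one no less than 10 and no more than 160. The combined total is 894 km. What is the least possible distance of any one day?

To make one day as small as possible, make the other 16 as large as possible.
The other 16 can take up 16 × 160 = 2560 ≥ 894 − 10, so one day can sit at its floor of 10.
Achievable: one at 10 and the other 16 totalling 884, which fits since 16 × 10 ≤ 884 ≤ 16 × 160.

10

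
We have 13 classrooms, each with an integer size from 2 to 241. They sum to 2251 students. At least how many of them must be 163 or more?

Each value short of 163 is at most 162, costing at least 241 − 162 = 79 against the maximum total of 3133.
We can afford to lose at most 3133 − 2251 = 882, so at most ⌊882/79⌋ = 11 fall short, and at least 2 are ≥ 163.
Exactly 2 works: 2 values at 241 and 11 at 162 total 2264; lower one of the high values by 13 (still ≥ 163) to hit 2251.

2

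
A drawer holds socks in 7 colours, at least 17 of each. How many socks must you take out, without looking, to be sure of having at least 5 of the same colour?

29

In the worst case you draw 4 of each of the 7 colours: 7 × 4 = 28.
One more forces 5 of some colour, so 28 + 1 = 29.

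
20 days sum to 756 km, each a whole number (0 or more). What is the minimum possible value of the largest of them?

38

The 20 values sum to 756, so their maximum is at least ⌈756/20⌉ = 38.
Equality holds with 16 values of 38 and 4 values of 37.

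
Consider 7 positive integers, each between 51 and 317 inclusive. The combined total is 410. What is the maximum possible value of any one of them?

Maximizing one value means minimizing the remaining 6.
The other 6 contribute at least 6 × 51 = 306, leaving at most 410 − 306 = 104.
Since 104 ≤ 317, this is achievable: one at 104 and 6 at 51.

104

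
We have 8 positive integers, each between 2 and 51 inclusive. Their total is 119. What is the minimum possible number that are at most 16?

Each value above 16 is at least 17, contributing at least 17 − 2 = 15 above the floor 2.
The sum exceeds the floor total 16 by 103, so at most ⌊103/15⌋ = 6 exceed 16, and at least 2 are ≤ 16.
Exactly 2 works: 2 values at 2 and 6 at 17 total 106; raise one of the low values by 13 (still ≤ 16) to hit 119.

2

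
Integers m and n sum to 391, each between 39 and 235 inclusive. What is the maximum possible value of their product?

38220

mn = m(391 − m) is maximized when m is as near 391/2 as the bounds allow.
Taking m = 195 and n = 196 (both in [39, 235]) gives mn = 38220.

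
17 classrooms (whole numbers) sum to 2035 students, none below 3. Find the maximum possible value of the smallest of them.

119

The average is 2035/17 < 120, so some value is ≤ 119.
Taking 5 copies of 119 and 12 copies of 120 gives exactly 2035, so 119 is attained.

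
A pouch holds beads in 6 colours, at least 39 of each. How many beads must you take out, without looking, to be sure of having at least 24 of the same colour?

139

In the worst case you draw 23 of each of the 6 colours: 6 × 23 = 138.
One more forces 24 of some colour, so 138 + 1 = 139.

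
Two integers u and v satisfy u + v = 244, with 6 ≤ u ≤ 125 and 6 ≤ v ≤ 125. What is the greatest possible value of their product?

With u + v fixed, uv peaks when the two are closest together.
Taking u = 122 and v = 122 (both in [6, 125]) gives uv = 14884.

14884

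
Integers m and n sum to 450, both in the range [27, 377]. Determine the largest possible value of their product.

50625

With m + n fixed, mn peaks when the two are closest together.
Taking m = 225 and n = 225 (both in [27, 377]) gives mn = 50625.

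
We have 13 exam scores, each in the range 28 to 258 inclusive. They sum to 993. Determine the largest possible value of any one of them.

258

Maximizing one value means minimizing the remaining 12.
The other 12 contribute at least 12 × 28 = 336, leaving at most 993 − 336 = 657.
But each score is capped at 258, so the maximum is 258.
Achievable: one at 258 and the other 12 totalling 735, which fits since 12 × 28 ≤ 735 ≤ 12 × 258.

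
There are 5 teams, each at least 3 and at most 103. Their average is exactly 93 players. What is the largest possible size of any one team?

103

To make one team as large as possible, make the other 4 as small as possible.
The total is 5 × 93 = 465.
The other 4 contribute at least 4 × 3 = 12, leaving at most 465 − 12 = 453.
But each team is capped at 103, so the maximum is 103.
Achievable: one at 103 and the other 4 totalling 362, which fits since 4 × 3 ≤ 362 ≤ 4 × 103.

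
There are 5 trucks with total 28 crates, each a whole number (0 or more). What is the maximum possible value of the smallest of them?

5

The 5 values sum to 28, so their minimum is at most ⌊28/5⌋ = 5.
Achievable: 2 of them at 5 and 3 at 6 total 28.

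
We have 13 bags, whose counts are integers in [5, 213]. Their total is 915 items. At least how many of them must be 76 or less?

If only k of them are at most 76, the other 13 − k are at least 77, so the total is at least (13 − k)·77 + k·5.
This is ≤ 915, so (13 − k)·77 + 5k ≤ 915, which gives k ≥ 2.
Exactly 2 works: 2 values at 5 and 11 at 77 total 857; raise one of the low values by 58 (still ≤ 76) to hit 915.

2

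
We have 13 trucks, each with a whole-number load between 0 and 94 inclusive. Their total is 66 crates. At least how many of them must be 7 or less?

5

Let j be the number exceeding 7. Then the total is ≥ 8·j + 0·(13 − j) = 0 + 8j.
So 8j ≤ 66 and j ≤ 8; hence at least 13 − 8 = 5 are ≤ 7.
Exactly 5 works: 5 values at 0 and 8 at 8 total 64; raise one of the low values by 2 (still ≤ 7) to hit 66.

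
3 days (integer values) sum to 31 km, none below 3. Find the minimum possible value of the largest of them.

If every one of the 3 were at most 10, the total would be at most 3 × 10 = 30 < 31.
Achievable: 1 of them at 11 and 2 at 10 total 31.

11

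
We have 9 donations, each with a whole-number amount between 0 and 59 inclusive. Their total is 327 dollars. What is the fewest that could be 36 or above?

1

Suppose at most 9 − j of them reach 36; then j values are ≤ 35 and the rest ≤ 59.
The total is then ≤ 35·j + 59·(9 − j) = 531 − 24j. For this to be ≥ 327 we need j ≤ 8, so at least 9 − 8 = 1 must reach 36.
Exactly 1 works: 1 value at 59 and 8 at 35 total 339; lower one of the high values by 12 (still ≥ 36) to hit 327.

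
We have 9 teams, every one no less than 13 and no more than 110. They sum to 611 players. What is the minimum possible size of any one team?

To make one team as small as possible, make the other 8 as large as possible.
The other 8 can take up 8 × 110 = 880 ≥ 611 − 13, so one team can sit at its floor of 13.
Achievable: one at 13 and the other 8 totalling 598, which fits since 8 × 13 ≤ 598 ≤ 8 × 110.

13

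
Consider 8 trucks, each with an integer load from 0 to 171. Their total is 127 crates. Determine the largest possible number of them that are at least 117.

If k of the values are ≥ 117, the total is ≥ 117k + 0(8 − k).
Setting 117k + 0(8 − k) ≤ 127 gives 117k ≤ 127, so k ≤ 1.
k = 1 is achieved by 1 value at 117 and 7 at 0, total 117; add 10 to one value (staying below 117) to reach 127.

1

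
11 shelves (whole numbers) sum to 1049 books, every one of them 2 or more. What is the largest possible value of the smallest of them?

The 11 values sum to 1049, so their minimum is at most ⌊1049/11⌋ = 95.
Equality holds with 7 values of 95 and 4 values of 96.

95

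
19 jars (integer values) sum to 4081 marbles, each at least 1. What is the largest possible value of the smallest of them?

214

The average is 4081/19 < 215, so some value is ≤ 214.
Achievable: 4 of them at 214 and 15 at 215 total 4081.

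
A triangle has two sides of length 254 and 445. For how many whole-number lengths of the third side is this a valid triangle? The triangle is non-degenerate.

The triangle inequality gives |254 − 445| < c < 254 + 445, i.e. 191 < c < 699.
So c can be any integer from 192 to 698: 507 values.

507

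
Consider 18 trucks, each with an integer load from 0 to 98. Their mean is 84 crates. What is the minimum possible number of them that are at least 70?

10

The total is 18 × 84 = 1512.
Each value short of 70 is at most 69, costing at least 98 − 69 = 29 against the maximum total of 1764.
We can afford to lose at most 1764 − 1512 = 252, so at most ⌊252/29⌋ = 8 fall short, and at least 10 are ≥ 70.
Exactly 10 works: 10 values at 98 and 8 at 69 total 1532; lower one of the high values by 20 (still ≥ 70) to hit 1512.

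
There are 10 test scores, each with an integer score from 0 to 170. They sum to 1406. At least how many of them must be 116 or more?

Suppose at most 10 − j of them reach 116; then j values are ≤ 115 and the rest ≤ 170.
The total is then ≤ 115·j + 170·(10 − j) = 1700 − 55j. For this to be ≥ 1406 we need j ≤ 5, so at least 10 − 5 = 5 must reach 116.
Exactly 5 works: 5 values at 170 and 5 at 115 total 1425; lower one of the high values by 19 (still ≥ 116) to hit 1406.

5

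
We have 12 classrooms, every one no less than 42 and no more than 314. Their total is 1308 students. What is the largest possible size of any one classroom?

Maximizing one value means minimizing the remaining 11.
The other 11 contribute at least 11 × 42 = 462, leaving at most 1308 − 462 = 846.
But each classroom is capped at 314, so the maximum is 314.
Achievable: one at 314 and the other 11 totalling 994, which fits since 11 × 42 ≤ 994 ≤ 11 × 314.

314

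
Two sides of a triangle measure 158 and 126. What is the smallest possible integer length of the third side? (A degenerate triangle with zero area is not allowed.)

33

The third side must exceed |158 − 126| = 32.
The smallest integer above 32 is 33.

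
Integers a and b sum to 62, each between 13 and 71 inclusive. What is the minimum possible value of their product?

637

ab = a(62 − a) is concave in a, so over [13, 49] it is minimized at an endpoint.
The extreme feasible split is a = 13, b = 49, giving ab = 637.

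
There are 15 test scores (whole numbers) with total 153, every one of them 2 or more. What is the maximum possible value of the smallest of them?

10

If every one of the 15 were at least 11, the total would be at least 15 × 11 = 165 > 153.
Taking 12 copies of 10 and 3 copies of 11 gives exactly 153, so 10 is attained.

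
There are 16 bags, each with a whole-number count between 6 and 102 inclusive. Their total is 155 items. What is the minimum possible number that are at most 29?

Let j be the number exceeding 29. Then the total is ≥ 30·j + 6·(16 − j) = 96 + 24j.
So 24j ≤ 59 and j ≤ 2; hence at least 16 − 2 = 14 are ≤ 29.
Exactly 14 works: 14 values at 6 and 2 at 30 total 144; raise one of the low values by 11 (still ≤ 29) to hit 155.

14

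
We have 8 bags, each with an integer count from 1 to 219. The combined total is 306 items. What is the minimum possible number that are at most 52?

3

Each value above 52 is at least 53, contributing at least 53 − 1 = 52 above the floor 1.
The sum exceeds the floor total 8 by 298, so at most ⌊298/52⌋ = 5 exceed 52, and at least 3 are ≤ 52.
Exactly 3 works: 3 values at 1 and 5 at 53 total 268; raise one of the low values by 38 (still ≤ 52) to hit 306.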